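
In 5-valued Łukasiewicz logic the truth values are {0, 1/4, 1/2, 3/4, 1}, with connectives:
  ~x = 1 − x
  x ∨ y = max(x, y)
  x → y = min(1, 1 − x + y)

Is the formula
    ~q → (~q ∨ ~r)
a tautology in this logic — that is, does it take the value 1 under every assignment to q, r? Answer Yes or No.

At q = 1/2, r = 1/2, for instance:
~q = ~1/2 = 1/2
~r = ~1/2 = 1/2
~q ∨ ~r = 1/2 ∨ 1/2 = 1/2
~q → (~q ∨ ~r) = 1/2 → 1/2 = 1
and checking the remaining 24 assignments likewise gives ≥ 1 in every case.

Yes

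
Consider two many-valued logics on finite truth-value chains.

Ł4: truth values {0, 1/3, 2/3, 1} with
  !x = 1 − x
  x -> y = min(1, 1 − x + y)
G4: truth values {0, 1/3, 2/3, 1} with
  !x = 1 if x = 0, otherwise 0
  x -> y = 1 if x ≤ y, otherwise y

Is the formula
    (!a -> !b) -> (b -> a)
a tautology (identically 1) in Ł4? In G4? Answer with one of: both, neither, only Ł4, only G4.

In Ł4: every assignment gives 1 — tautology.
In G4: at a = 1/3, b = 2/3 the value is 1/3 — not a tautology.

only Ł4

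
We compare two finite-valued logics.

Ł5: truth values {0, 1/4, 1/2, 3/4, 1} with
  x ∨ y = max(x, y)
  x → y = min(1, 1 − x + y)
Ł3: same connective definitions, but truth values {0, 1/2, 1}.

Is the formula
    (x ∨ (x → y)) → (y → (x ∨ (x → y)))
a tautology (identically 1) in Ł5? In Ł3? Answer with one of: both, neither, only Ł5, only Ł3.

both

In Ł5: every assignment gives 1 — tautology.
In Ł3: every assignment gives 1 — tautology.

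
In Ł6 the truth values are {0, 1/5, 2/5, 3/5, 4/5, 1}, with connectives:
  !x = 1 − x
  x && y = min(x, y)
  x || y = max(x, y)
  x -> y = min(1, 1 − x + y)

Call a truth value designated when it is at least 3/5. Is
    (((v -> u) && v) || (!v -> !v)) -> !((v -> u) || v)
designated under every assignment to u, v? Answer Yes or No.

Counterexample: take u = 0, v = 0.
v -> u = 0 -> 0 = 1
(v -> u) && v = 1 && 0 = 0
!v = !0 = 1
!v = !0 = 1
!v -> !v = 1 -> 1 = 1
((v -> u) && v) || (!v -> !v) = 0 || 1 = 1
v -> u = 0 -> 0 = 1
(v -> u) || v = 1 || 0 = 1
!((v -> u) || v) = !1 = 0
(((v -> u) && v) || (!v -> !v)) -> !((v -> u) || v) = 1 -> 0 = 0
This gives 0, which is below 3/5.

No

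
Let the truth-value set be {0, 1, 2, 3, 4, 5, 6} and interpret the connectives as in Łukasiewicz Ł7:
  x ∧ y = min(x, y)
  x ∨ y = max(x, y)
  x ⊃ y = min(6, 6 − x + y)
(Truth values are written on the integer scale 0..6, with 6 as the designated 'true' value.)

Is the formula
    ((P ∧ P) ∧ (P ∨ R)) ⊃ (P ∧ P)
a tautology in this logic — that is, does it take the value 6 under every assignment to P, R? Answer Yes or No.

Yes

At P = 1, R = 0, for instance:
P ∧ P = 1 ∧ 1 = 1
P ∨ R = 1 ∨ 0 = 1
(P ∧ P) ∧ (P ∨ R) = 1 ∧ 1 = 1
((P ∧ P) ∧ (P ∨ R)) ⊃ (P ∧ P) = 1 ⊃ 1 = 6
and checking the remaining 48 assignments likewise gives ≥ 6 in every case.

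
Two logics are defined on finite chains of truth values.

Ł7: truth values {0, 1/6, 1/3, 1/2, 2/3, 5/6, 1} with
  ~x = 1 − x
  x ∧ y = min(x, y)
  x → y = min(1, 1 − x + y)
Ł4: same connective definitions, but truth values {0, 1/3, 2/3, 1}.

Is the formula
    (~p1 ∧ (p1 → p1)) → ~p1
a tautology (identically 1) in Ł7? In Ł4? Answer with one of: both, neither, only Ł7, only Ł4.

both

In Ł7: every assignment gives 1 — tautology.
In Ł4: every assignment gives 1 — tautology.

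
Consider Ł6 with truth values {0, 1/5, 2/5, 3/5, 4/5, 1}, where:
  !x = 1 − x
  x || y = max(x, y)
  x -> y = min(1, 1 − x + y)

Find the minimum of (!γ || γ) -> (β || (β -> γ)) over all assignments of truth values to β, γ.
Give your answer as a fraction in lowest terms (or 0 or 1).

Take β = 2/5, γ = 0:
!γ = !0 = 1
!γ || γ = 1 || 0 = 1
β -> γ = 2/5 -> 0 = 3/5
β || (β -> γ) = 2/5 || 3/5 = 3/5
(!γ || γ) -> (β || (β -> γ)) = 1 -> 3/5 = 3/5
No assignment yields a value below 3/5, so this is the minimum.

3/5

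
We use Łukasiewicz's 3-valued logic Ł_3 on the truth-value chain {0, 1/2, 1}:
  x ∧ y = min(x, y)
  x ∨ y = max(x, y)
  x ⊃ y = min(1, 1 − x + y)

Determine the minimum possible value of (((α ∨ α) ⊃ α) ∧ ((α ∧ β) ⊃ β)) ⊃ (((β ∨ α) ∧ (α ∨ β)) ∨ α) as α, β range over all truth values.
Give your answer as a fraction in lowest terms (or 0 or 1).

Take α = 0, β = 0:
α ∨ α = 0 ∨ 0 = 0
(α ∨ α) ⊃ α = 0 ⊃ 0 = 1
α ∧ β = 0 ∧ 0 = 0
(α ∧ β) ⊃ β = 0 ⊃ 0 = 1
((α ∨ α) ⊃ α) ∧ ((α ∧ β) ⊃ β) = 1 ∧ 1 = 1
β ∨ α = 0 ∨ 0 = 0
α ∨ β = 0 ∨ 0 = 0
(β ∨ α) ∧ (α ∨ β) = 0 ∧ 0 = 0
((β ∨ α) ∧ (α ∨ β)) ∨ α = 0 ∨ 0 = 0
(((α ∨ α) ⊃ α) ∧ ((α ∧ β) ⊃ β)) ⊃ (((β ∨ α) ∧ (α ∨ β)) ∨ α) = 1 ⊃ 0 = 0
No assignment yields a value below 0, so this is the minimum.

0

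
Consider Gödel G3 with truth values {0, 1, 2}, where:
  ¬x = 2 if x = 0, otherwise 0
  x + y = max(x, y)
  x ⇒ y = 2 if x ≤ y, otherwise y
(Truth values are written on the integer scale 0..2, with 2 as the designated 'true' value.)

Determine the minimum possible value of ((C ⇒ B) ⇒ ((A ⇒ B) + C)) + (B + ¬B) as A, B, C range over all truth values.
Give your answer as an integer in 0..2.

1

Take A = 2, B = 1, C = 0:
C ⇒ B = 0 ⇒ 1 = 2
A ⇒ B = 2 ⇒ 1 = 1
(A ⇒ B) + C = 1 + 0 = 1
(C ⇒ B) ⇒ ((A ⇒ B) + C) = 2 ⇒ 1 = 1
¬B = ¬1 = 0
B + ¬B = 1 + 0 = 1
((C ⇒ B) ⇒ ((A ⇒ B) + C)) + (B + ¬B) = 1 + 1 = 1
No assignment yields a value below 1, so this is the minimum.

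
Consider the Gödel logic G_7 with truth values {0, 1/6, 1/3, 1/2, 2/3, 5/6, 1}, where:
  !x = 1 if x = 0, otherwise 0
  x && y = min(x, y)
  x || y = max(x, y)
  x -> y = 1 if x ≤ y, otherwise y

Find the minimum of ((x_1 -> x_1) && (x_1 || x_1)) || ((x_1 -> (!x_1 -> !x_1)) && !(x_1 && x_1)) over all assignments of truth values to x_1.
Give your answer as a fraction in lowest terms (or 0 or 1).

Take x_1 = 1/6:
x_1 -> x_1 = 1/6 -> 1/6 = 1
x_1 || x_1 = 1/6 || 1/6 = 1/6
(x_1 -> x_1) && (x_1 || x_1) = 1 && 1/6 = 1/6
!x_1 = !1/6 = 0
!x_1 = !1/6 = 0
!x_1 -> !x_1 = 0 -> 0 = 1
x_1 -> (!x_1 -> !x_1) = 1/6 -> 1 = 1
x_1 && x_1 = 1/6 && 1/6 = 1/6
!(x_1 && x_1) = !1/6 = 0
(x_1 -> (!x_1 -> !x_1)) && !(x_1 && x_1) = 1 && 0 = 0
((x_1 -> x_1) && (x_1 || x_1)) || ((x_1 -> (!x_1 -> !x_1)) && !(x_1 && x_1)) = 1/6 || 0 = 1/6
No assignment yields a value below 1/6, so this is the minimum.

1/6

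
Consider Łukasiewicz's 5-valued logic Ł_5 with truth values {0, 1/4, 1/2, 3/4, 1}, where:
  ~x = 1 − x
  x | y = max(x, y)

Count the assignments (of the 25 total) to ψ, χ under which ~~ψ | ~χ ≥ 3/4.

16

value 1: 9 assignments (counts)
value 3/4: 7 assignments (counts)
value 1/2: 5 assignments
value 1/4: 3 assignments
value 0: 1 assignment
So 16 of the 25 assignments meet the threshold.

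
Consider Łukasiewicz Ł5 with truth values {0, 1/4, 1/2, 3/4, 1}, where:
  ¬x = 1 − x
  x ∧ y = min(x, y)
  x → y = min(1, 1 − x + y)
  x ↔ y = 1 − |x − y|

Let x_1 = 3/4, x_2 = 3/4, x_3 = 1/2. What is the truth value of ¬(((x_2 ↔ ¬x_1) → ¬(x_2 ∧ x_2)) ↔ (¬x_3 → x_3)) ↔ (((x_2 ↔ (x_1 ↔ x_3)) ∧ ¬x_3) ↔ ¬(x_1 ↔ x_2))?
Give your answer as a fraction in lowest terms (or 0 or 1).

¬x_1 = ¬3/4 = 1/4
x_2 ↔ ¬x_1 = 3/4 ↔ 1/4 = 1/2
x_2 ∧ x_2 = 3/4 ∧ 3/4 = 3/4
¬(x_2 ∧ x_2) = ¬3/4 = 1/4
(x_2 ↔ ¬x_1) → ¬(x_2 ∧ x_2) = 1/2 → 1/4 = 3/4
¬x_3 = ¬1/2 = 1/2
¬x_3 → x_3 = 1/2 → 1/2 = 1
((x_2 ↔ ¬x_1) → ¬(x_2 ∧ x_2)) ↔ (¬x_3 → x_3) = 3/4 ↔ 1 = 3/4
¬(((x_2 ↔ ¬x_1) → ¬(x_2 ∧ x_2)) ↔ (¬x_3 → x_3)) = ¬3/4 = 1/4
x_1 ↔ x_3 = 3/4 ↔ 1/2 = 3/4
x_2 ↔ (x_1 ↔ x_3) = 3/4 ↔ 3/4 = 1
¬x_3 = ¬1/2 = 1/2
(x_2 ↔ (x_1 ↔ x_3)) ∧ ¬x_3 = 1 ∧ 1/2 = 1/2
x_1 ↔ x_2 = 3/4 ↔ 3/4 = 1
¬(x_1 ↔ x_2) = ¬1 = 0
((x_2 ↔ (x_1 ↔ x_3)) ∧ ¬x_3) ↔ ¬(x_1 ↔ x_2) = 1/2 ↔ 0 = 1/2
¬(((x_2 ↔ ¬x_1) → ¬(x_2 ∧ x_2)) ↔ (¬x_3 → x_3)) ↔ (((x_2 ↔ (x_1 ↔ x_3)) ∧ ¬x_3) ↔ ¬(x_1 ↔ x_2)) = 1/4 ↔ 1/2 = 3/4

3/4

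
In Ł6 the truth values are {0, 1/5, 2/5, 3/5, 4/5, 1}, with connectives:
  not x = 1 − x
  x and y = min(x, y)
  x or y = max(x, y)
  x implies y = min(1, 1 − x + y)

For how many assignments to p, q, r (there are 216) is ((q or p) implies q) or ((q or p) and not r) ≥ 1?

value 1: 131 assignments (counts)
value 4/5: 39 assignments
value 3/5: 28 assignments
value 2/5: 12 assignments
value 1/5: 5 assignments
value 0: 1 assignment
So 131 of the 216 assignments meet the threshold.

131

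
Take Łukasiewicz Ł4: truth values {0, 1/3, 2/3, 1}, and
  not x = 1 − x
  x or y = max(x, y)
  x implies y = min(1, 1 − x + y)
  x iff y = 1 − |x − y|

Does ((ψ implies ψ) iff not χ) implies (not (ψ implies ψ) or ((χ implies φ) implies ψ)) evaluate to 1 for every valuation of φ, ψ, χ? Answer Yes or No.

No

Counterexample: take φ = 0, ψ = 0, χ = 0.
ψ implies ψ = 0 implies 0 = 1
not χ = not 0 = 1
(ψ implies ψ) iff not χ = 1 iff 1 = 1
ψ implies ψ = 0 implies 0 = 1
not (ψ implies ψ) = not 1 = 0
χ implies φ = 0 implies 0 = 1
(χ implies φ) implies ψ = 1 implies 0 = 0
not (ψ implies ψ) or ((χ implies φ) implies ψ) = 0 or 0 = 0
((ψ implies ψ) iff not χ) implies (not (ψ implies ψ) or ((χ implies φ) implies ψ)) = 1 implies 0 = 0
This gives 0 ≠ 1.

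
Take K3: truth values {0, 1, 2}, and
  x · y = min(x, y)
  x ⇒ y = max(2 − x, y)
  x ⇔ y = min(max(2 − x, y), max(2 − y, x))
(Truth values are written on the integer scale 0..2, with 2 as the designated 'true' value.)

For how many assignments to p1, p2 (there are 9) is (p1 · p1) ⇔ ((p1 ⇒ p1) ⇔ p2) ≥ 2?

p1 = 0, p2 = 0 ↦ 2  ≥
p1 = 0, p2 = 1 ↦ 1  <
p1 = 0, p2 = 2 ↦ 0  <
p1 = 1, p2 = 0 ↦ 1  <
p1 = 1, p2 = 1 ↦ 1  <
p1 = 1, p2 = 2 ↦ 1  <
p1 = 2, p2 = 0 ↦ 0  <
p1 = 2, p2 = 1 ↦ 1  <
p1 = 2, p2 = 2 ↦ 2  ≥
So 2 of the 9 assignments meet the threshold.

2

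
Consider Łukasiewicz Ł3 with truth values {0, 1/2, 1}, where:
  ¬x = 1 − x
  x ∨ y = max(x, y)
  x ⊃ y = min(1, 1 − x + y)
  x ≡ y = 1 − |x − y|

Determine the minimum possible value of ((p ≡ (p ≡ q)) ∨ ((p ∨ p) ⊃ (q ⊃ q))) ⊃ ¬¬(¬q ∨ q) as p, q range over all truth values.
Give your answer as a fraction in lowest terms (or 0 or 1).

Take p = 0, q = 1/2:
p ≡ q = 0 ≡ 1/2 = 1/2
p ≡ (p ≡ q) = 0 ≡ 1/2 = 1/2
p ∨ p = 0 ∨ 0 = 0
q ⊃ q = 1/2 ⊃ 1/2 = 1
(p ∨ p) ⊃ (q ⊃ q) = 0 ⊃ 1 = 1
(p ≡ (p ≡ q)) ∨ ((p ∨ p) ⊃ (q ⊃ q)) = 1/2 ∨ 1 = 1
¬q = ¬1/2 = 1/2
¬q ∨ q = 1/2 ∨ 1/2 = 1/2
¬(¬q ∨ q) = ¬1/2 = 1/2
¬¬(¬q ∨ q) = ¬1/2 = 1/2
((p ≡ (p ≡ q)) ∨ ((p ∨ p) ⊃ (q ⊃ q))) ⊃ ¬¬(¬q ∨ q) = 1 ⊃ 1/2 = 1/2
No assignment yields a value below 1/2, so this is the minimum.

1/2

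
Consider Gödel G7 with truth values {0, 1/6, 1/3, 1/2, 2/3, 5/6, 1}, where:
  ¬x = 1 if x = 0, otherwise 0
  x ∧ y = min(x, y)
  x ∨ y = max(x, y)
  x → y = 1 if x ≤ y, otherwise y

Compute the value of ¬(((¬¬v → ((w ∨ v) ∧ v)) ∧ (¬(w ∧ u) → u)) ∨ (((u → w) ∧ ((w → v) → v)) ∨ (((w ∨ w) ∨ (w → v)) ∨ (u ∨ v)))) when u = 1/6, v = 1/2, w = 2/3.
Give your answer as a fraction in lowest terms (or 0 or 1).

0

¬v = ¬1/2 = 0
¬¬v = ¬0 = 1
w ∨ v = 2/3 ∨ 1/2 = 2/3
(w ∨ v) ∧ v = 2/3 ∧ 1/2 = 1/2
¬¬v → ((w ∨ v) ∧ v) = 1 → 1/2 = 1/2
w ∧ u = 2/3 ∧ 1/6 = 1/6
¬(w ∧ u) = ¬1/6 = 0
¬(w ∧ u) → u = 0 → 1/6 = 1
(¬¬v → ((w ∨ v) ∧ v)) ∧ (¬(w ∧ u) → u) = 1/2 ∧ 1 = 1/2
u → w = 1/6 → 2/3 = 1
w → v = 2/3 → 1/2 = 1/2
(w → v) → v = 1/2 → 1/2 = 1
(u → w) ∧ ((w → v) → v) = 1 ∧ 1 = 1
w ∨ w = 2/3 ∨ 2/3 = 2/3
w → v = 2/3 → 1/2 = 1/2
(w ∨ w) ∨ (w → v) = 2/3 ∨ 1/2 = 2/3
u ∨ v = 1/6 ∨ 1/2 = 1/2
((w ∨ w) ∨ (w → v)) ∨ (u ∨ v) = 2/3 ∨ 1/2 = 2/3
((u → w) ∧ ((w → v) → v)) ∨ (((w ∨ w) ∨ (w → v)) ∨ (u ∨ v)) = 1 ∨ 2/3 = 1
((¬¬v → ((w ∨ v) ∧ v)) ∧ (¬(w ∧ u) → u)) ∨ (((u → w) ∧ ((w → v) → v)) ∨ (((w ∨ w) ∨ (w → v)) ∨ (u ∨ v))) = 1/2 ∨ 1 = 1
¬(((¬¬v → ((w ∨ v) ∧ v)) ∧ (¬(w ∧ u) → u)) ∨ (((u → w) ∧ ((w → v) → v)) ∨ (((w ∨ w) ∨ (w → v)) ∨ (u ∨ v)))) = ¬1 = 0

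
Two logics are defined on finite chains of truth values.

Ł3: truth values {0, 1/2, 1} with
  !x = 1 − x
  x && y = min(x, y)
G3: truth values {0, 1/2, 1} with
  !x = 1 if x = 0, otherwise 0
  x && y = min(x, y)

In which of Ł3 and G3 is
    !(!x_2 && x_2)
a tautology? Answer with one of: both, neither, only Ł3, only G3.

only G3

In Ł3: at x_2 = 1/2 the value is 1/2 — not a tautology.
In G3: every assignment gives 1 — tautology.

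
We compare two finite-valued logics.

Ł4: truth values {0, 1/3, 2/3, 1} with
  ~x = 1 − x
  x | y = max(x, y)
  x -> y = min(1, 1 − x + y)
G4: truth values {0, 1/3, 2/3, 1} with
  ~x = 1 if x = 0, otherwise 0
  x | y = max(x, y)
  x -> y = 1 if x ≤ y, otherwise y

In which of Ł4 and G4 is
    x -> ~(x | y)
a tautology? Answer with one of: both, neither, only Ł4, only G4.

neither

In Ł4: at x = 1/3, y = 1 the value is 2/3 — not a tautology.
In G4: at x = 1/3, y = 0 the value is 0 — not a tautology.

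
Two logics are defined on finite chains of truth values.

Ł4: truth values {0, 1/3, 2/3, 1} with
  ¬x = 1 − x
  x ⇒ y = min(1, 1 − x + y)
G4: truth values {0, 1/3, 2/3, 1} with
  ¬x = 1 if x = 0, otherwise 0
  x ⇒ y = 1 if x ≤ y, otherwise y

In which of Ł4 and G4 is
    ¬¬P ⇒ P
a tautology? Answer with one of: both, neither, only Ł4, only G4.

only Ł4

In Ł4: every assignment gives 1 — tautology.
In G4: at P = 1/3 the value is 1/3 — not a tautology.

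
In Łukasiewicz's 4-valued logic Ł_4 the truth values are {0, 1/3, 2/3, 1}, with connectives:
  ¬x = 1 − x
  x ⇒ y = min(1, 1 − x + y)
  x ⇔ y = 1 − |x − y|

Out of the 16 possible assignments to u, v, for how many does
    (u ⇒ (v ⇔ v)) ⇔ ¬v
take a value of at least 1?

4

u = 0, v = 0 ↦ 1  ≥
u = 0, v = 1/3 ↦ 2/3  <
u = 0, v = 2/3 ↦ 1/3  <
u = 0, v = 1 ↦ 0  <
u = 1/3, v = 0 ↦ 1  ≥
u = 1/3, v = 1/3 ↦ 2/3  <
u = 1/3, v = 2/3 ↦ 1/3  <
u = 1/3, v = 1 ↦ 0  <
u = 2/3, v = 0 ↦ 1  ≥
u = 2/3, v = 1/3 ↦ 2/3  <
u = 2/3, v = 2/3 ↦ 1/3  <
u = 2/3, v = 1 ↦ 0  <
u = 1, v = 0 ↦ 1  ≥
u = 1, v = 1/3 ↦ 2/3  <
u = 1, v = 2/3 ↦ 1/3  <
u = 1, v = 1 ↦ 0  <
So 4 of the 16 assignments meet the threshold.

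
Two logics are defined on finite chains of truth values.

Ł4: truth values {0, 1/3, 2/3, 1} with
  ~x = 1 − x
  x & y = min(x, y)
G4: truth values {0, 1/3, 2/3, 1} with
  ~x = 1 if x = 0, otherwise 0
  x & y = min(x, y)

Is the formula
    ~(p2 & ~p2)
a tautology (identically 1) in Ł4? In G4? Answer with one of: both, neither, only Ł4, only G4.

In Ł4: at p2 = 1/3 the value is 2/3 — not a tautology.
In G4: every assignment gives 1 — tautology.

only G4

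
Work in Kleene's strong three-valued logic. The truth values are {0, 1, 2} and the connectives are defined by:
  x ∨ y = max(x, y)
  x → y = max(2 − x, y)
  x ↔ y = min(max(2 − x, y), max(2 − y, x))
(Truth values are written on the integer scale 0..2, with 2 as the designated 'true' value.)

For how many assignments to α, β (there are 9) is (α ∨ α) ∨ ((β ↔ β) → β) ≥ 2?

5

α = 0, β = 0 ↦ 0  <
α = 0, β = 1 ↦ 1  <
α = 0, β = 2 ↦ 2  ≥
α = 1, β = 0 ↦ 1  <
α = 1, β = 1 ↦ 1  <
α = 1, β = 2 ↦ 2  ≥
α = 2, β = 0 ↦ 2  ≥
α = 2, β = 1 ↦ 2  ≥
α = 2, β = 2 ↦ 2  ≥
So 5 of the 9 assignments meet the threshold.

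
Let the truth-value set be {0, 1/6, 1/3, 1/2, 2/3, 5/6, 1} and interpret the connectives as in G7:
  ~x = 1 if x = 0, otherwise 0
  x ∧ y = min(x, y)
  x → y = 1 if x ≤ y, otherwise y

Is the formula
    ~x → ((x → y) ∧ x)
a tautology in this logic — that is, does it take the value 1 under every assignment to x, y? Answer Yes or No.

Counterexample: take x = 0, y = 0.
~x = ~0 = 1
x → y = 0 → 0 = 1
(x → y) ∧ x = 1 ∧ 0 = 0
~x → ((x → y) ∧ x) = 1 → 0 = 0
This gives 0 ≠ 1.

No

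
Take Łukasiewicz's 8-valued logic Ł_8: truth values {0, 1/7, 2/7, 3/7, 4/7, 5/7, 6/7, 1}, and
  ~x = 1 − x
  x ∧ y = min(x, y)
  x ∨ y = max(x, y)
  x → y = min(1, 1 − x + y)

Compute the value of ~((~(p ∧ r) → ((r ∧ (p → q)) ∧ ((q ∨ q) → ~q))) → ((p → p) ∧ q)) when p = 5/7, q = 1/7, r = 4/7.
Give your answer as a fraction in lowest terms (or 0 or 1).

p ∧ r = 5/7 ∧ 4/7 = 4/7
~(p ∧ r) = ~4/7 = 3/7
p → q = 5/7 → 1/7 = 3/7
r ∧ (p → q) = 4/7 ∧ 3/7 = 3/7
q ∨ q = 1/7 ∨ 1/7 = 1/7
~q = ~1/7 = 6/7
(q ∨ q) → ~q = 1/7 → 6/7 = 1
(r ∧ (p → q)) ∧ ((q ∨ q) → ~q) = 3/7 ∧ 1 = 3/7
~(p ∧ r) → ((r ∧ (p → q)) ∧ ((q ∨ q) → ~q)) = 3/7 → 3/7 = 1
p → p = 5/7 → 5/7 = 1
(p → p) ∧ q = 1 ∧ 1/7 = 1/7
(~(p ∧ r) → ((r ∧ (p → q)) ∧ ((q ∨ q) → ~q))) → ((p → p) ∧ q) = 1 → 1/7 = 1/7
~((~(p ∧ r) → ((r ∧ (p → q)) ∧ ((q ∨ q) → ~q))) → ((p → p) ∧ q)) = ~1/7 = 6/7

6/7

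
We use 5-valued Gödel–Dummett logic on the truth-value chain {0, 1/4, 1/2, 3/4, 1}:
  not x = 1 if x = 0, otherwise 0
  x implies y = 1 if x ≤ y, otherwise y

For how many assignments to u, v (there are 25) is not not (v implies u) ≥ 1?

value 1: 21 assignments (counts)
value 0: 4 assignments
So 21 of the 25 assignments meet the threshold.

21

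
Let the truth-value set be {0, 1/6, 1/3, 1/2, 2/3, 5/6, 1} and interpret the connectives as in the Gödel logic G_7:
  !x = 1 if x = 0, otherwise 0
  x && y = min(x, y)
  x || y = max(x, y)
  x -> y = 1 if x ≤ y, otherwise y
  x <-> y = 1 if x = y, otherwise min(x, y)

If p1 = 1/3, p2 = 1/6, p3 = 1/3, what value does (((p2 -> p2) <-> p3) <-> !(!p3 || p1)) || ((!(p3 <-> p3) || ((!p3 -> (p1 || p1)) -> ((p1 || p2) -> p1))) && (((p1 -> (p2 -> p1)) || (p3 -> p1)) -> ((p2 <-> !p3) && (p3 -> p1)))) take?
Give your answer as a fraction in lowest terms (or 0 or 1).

0

p2 -> p2 = 1/6 -> 1/6 = 1
(p2 -> p2) <-> p3 = 1 <-> 1/3 = 1/3
!p3 = !1/3 = 0
!p3 || p1 = 0 || 1/3 = 1/3
!(!p3 || p1) = !1/3 = 0
((p2 -> p2) <-> p3) <-> !(!p3 || p1) = 1/3 <-> 0 = 0
p3 <-> p3 = 1/3 <-> 1/3 = 1
!(p3 <-> p3) = !1 = 0
!p3 = !1/3 = 0
p1 || p1 = 1/3 || 1/3 = 1/3
!p3 -> (p1 || p1) = 0 -> 1/3 = 1
p1 || p2 = 1/3 || 1/6 = 1/3
(p1 || p2) -> p1 = 1/3 -> 1/3 = 1
(!p3 -> (p1 || p1)) -> ((p1 || p2) -> p1) = 1 -> 1 = 1
!(p3 <-> p3) || ((!p3 -> (p1 || p1)) -> ((p1 || p2) -> p1)) = 0 || 1 = 1
p2 -> p1 = 1/6 -> 1/3 = 1
p1 -> (p2 -> p1) = 1/3 -> 1 = 1
p3 -> p1 = 1/3 -> 1/3 = 1
(p1 -> (p2 -> p1)) || (p3 -> p1) = 1 || 1 = 1
!p3 = !1/3 = 0
p2 <-> !p3 = 1/6 <-> 0 = 0
p3 -> p1 = 1/3 -> 1/3 = 1
(p2 <-> !p3) && (p3 -> p1) = 0 && 1 = 0
((p1 -> (p2 -> p1)) || (p3 -> p1)) -> ((p2 <-> !p3) && (p3 -> p1)) = 1 -> 0 = 0
(!(p3 <-> p3) || ((!p3 -> (p1 || p1)) -> ((p1 || p2) -> p1))) && (((p1 -> (p2 -> p1)) || (p3 -> p1)) -> ((p2 <-> !p3) && (p3 -> p1))) = 1 && 0 = 0
(((p2 -> p2) <-> p3) <-> !(!p3 || p1)) || ((!(p3 <-> p3) || ((!p3 -> (p1 || p1)) -> ((p1 || p2) -> p1))) && (((p1 -> (p2 -> p1)) || (p3 -> p1)) -> ((p2 <-> !p3) && (p3 -> p1)))) = 0 || 0 = 0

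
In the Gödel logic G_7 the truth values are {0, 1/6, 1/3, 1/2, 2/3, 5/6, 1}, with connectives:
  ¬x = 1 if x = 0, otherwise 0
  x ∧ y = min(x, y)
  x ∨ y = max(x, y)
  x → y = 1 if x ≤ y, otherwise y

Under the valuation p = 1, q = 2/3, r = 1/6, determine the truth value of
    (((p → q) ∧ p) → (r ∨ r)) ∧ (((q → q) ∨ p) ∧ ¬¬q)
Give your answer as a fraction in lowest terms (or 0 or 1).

1/6

p → q = 1 → 2/3 = 2/3
(p → q) ∧ p = 2/3 ∧ 1 = 2/3
r ∨ r = 1/6 ∨ 1/6 = 1/6
((p → q) ∧ p) → (r ∨ r) = 2/3 → 1/6 = 1/6
q → q = 2/3 → 2/3 = 1
(q → q) ∨ p = 1 ∨ 1 = 1
¬q = ¬2/3 = 0
¬¬q = ¬0 = 1
((q → q) ∨ p) ∧ ¬¬q = 1 ∧ 1 = 1
(((p → q) ∧ p) → (r ∨ r)) ∧ (((q → q) ∨ p) ∧ ¬¬q) = 1/6 ∧ 1 = 1/6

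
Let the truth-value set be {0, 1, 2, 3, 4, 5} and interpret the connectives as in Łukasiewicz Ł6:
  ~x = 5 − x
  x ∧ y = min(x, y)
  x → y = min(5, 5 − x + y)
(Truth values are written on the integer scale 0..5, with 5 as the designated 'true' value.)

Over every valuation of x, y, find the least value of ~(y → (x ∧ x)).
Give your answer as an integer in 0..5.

Take x = 0, y = 0:
x ∧ x = 0 ∧ 0 = 0
y → (x ∧ x) = 0 → 0 = 5
~(y → (x ∧ x)) = ~5 = 0
No assignment yields a value below 0, so this is the minimum.

0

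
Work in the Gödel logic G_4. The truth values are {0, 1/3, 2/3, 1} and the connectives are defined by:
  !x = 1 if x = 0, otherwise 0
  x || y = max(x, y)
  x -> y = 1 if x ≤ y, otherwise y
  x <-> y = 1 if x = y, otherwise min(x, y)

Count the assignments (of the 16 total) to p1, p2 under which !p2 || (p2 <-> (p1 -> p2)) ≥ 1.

11

p1 = 0, p2 = 0 ↦ 1  ≥
p1 = 0, p2 = 1/3 ↦ 1/3  <
p1 = 0, p2 = 2/3 ↦ 2/3  <
p1 = 0, p2 = 1 ↦ 1  ≥
p1 = 1/3, p2 = 0 ↦ 1  ≥
p1 = 1/3, p2 = 1/3 ↦ 1/3  <
p1 = 1/3, p2 = 2/3 ↦ 2/3  <
p1 = 1/3, p2 = 1 ↦ 1  ≥
p1 = 2/3, p2 = 0 ↦ 1  ≥
p1 = 2/3, p2 = 1/3 ↦ 1  ≥
p1 = 2/3, p2 = 2/3 ↦ 2/3  <
p1 = 2/3, p2 = 1 ↦ 1  ≥
p1 = 1, p2 = 0 ↦ 1  ≥
p1 = 1, p2 = 1/3 ↦ 1  ≥
p1 = 1, p2 = 2/3 ↦ 1  ≥
p1 = 1, p2 = 1 ↦ 1  ≥
So 11 of the 16 assignments meet the threshold.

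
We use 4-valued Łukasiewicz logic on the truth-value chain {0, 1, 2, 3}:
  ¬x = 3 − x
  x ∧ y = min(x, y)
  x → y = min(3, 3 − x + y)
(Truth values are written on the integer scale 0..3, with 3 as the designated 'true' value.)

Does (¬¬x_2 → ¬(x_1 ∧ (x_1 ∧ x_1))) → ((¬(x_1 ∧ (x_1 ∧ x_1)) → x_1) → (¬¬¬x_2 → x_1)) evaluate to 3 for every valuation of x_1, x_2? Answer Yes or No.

Counterexample: take x_1 = 1, x_2 = 0.
¬x_2 = ¬0 = 3
¬¬x_2 = ¬3 = 0
x_1 ∧ x_1 = 1 ∧ 1 = 1
x_1 ∧ (x_1 ∧ x_1) = 1 ∧ 1 = 1
¬(x_1 ∧ (x_1 ∧ x_1)) = ¬1 = 2
¬¬x_2 → ¬(x_1 ∧ (x_1 ∧ x_1)) = 0 → 2 = 3
x_1 ∧ x_1 = 1 ∧ 1 = 1
x_1 ∧ (x_1 ∧ x_1) = 1 ∧ 1 = 1
¬(x_1 ∧ (x_1 ∧ x_1)) = ¬1 = 2
¬(x_1 ∧ (x_1 ∧ x_1)) → x_1 = 2 → 1 = 2
¬x_2 = ¬0 = 3
¬¬x_2 = ¬3 = 0
¬¬¬x_2 = ¬0 = 3
¬¬¬x_2 → x_1 = 3 → 1 = 1
(¬(x_1 ∧ (x_1 ∧ x_1)) → x_1) → (¬¬¬x_2 → x_1) = 2 → 1 = 2
(¬¬x_2 → ¬(x_1 ∧ (x_1 ∧ x_1))) → ((¬(x_1 ∧ (x_1 ∧ x_1)) → x_1) → (¬¬¬x_2 → x_1)) = 3 → 2 = 2
This gives 2 ≠ 3.

No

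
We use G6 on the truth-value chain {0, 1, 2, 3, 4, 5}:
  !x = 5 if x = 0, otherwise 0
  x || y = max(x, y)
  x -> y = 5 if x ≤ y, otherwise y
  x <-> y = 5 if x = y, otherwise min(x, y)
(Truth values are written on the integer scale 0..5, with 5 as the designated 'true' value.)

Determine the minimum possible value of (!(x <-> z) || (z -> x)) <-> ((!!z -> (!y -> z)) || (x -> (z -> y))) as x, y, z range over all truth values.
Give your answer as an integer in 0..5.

1

Take x = 1, y = 0, z = 1:
x <-> z = 1 <-> 1 = 5
!(x <-> z) = !5 = 0
z -> x = 1 -> 1 = 5
!(x <-> z) || (z -> x) = 0 || 5 = 5
!z = !1 = 0
!!z = !0 = 5
!y = !0 = 5
!y -> z = 5 -> 1 = 1
!!z -> (!y -> z) = 5 -> 1 = 1
z -> y = 1 -> 0 = 0
x -> (z -> y) = 1 -> 0 = 0
(!!z -> (!y -> z)) || (x -> (z -> y)) = 1 || 0 = 1
(!(x <-> z) || (z -> x)) <-> ((!!z -> (!y -> z)) || (x -> (z -> y))) = 5 <-> 1 = 1
No assignment yields a value below 1, so this is the minimum.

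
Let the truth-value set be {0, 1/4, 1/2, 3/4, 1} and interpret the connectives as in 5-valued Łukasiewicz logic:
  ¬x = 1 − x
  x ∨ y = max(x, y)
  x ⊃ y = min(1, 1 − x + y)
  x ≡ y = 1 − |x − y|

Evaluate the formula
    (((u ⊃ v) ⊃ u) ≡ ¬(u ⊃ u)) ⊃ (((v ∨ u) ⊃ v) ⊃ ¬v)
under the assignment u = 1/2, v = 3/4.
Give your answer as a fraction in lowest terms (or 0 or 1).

u ⊃ v = 1/2 ⊃ 3/4 = 1
(u ⊃ v) ⊃ u = 1 ⊃ 1/2 = 1/2
u ⊃ u = 1/2 ⊃ 1/2 = 1
¬(u ⊃ u) = ¬1 = 0
((u ⊃ v) ⊃ u) ≡ ¬(u ⊃ u) = 1/2 ≡ 0 = 1/2
v ∨ u = 3/4 ∨ 1/2 = 3/4
(v ∨ u) ⊃ v = 3/4 ⊃ 3/4 = 1
¬v = ¬3/4 = 1/4
((v ∨ u) ⊃ v) ⊃ ¬v = 1 ⊃ 1/4 = 1/4
(((u ⊃ v) ⊃ u) ≡ ¬(u ⊃ u)) ⊃ (((v ∨ u) ⊃ v) ⊃ ¬v) = 1/2 ⊃ 1/4 = 3/4

3/4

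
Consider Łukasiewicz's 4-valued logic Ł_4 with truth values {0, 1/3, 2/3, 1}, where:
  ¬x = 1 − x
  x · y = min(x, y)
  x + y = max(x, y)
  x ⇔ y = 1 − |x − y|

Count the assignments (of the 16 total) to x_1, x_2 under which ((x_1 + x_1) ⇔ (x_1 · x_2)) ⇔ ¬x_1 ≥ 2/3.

x_1 = 0, x_2 = 0 ↦ 1  ≥
x_1 = 0, x_2 = 1/3 ↦ 1  ≥
x_1 = 0, x_2 = 2/3 ↦ 1  ≥
x_1 = 0, x_2 = 1 ↦ 1  ≥
x_1 = 1/3, x_2 = 0 ↦ 1  ≥
x_1 = 1/3, x_2 = 1/3 ↦ 2/3  ≥
x_1 = 1/3, x_2 = 2/3 ↦ 2/3  ≥
x_1 = 1/3, x_2 = 1 ↦ 2/3  ≥
x_1 = 2/3, x_2 = 0 ↦ 1  ≥
x_1 = 2/3, x_2 = 1/3 ↦ 2/3  ≥
x_1 = 2/3, x_2 = 2/3 ↦ 1/3  <
x_1 = 2/3, x_2 = 1 ↦ 1/3  <
x_1 = 1, x_2 = 0 ↦ 1  ≥
x_1 = 1, x_2 = 1/3 ↦ 2/3  ≥
x_1 = 1, x_2 = 2/3 ↦ 1/3  <
x_1 = 1, x_2 = 1 ↦ 0  <
So 12 of the 16 assignments meet the threshold.

12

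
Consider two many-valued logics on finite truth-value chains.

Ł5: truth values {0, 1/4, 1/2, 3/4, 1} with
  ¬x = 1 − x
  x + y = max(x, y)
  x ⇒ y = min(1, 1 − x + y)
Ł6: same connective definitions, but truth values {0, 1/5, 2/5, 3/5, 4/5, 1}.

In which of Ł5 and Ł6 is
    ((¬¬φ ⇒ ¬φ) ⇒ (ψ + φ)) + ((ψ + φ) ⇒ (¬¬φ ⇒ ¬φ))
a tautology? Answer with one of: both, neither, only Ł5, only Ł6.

both

In Ł5: every assignment gives 1 — tautology.
In Ł6: every assignment gives 1 — tautology.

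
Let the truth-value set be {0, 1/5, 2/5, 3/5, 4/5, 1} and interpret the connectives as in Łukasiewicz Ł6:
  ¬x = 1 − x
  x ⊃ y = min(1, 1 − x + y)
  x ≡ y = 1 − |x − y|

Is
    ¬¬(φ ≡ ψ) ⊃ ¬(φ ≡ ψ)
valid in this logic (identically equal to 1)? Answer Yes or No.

Counterexample: take φ = 0, ψ = 0.
φ ≡ ψ = 0 ≡ 0 = 1
¬(φ ≡ ψ) = ¬1 = 0
¬¬(φ ≡ ψ) = ¬0 = 1
¬(φ ≡ ψ) = ¬1 = 0
¬¬(φ ≡ ψ) ⊃ ¬(φ ≡ ψ) = 1 ⊃ 0 = 0
This gives 0 ≠ 1.

No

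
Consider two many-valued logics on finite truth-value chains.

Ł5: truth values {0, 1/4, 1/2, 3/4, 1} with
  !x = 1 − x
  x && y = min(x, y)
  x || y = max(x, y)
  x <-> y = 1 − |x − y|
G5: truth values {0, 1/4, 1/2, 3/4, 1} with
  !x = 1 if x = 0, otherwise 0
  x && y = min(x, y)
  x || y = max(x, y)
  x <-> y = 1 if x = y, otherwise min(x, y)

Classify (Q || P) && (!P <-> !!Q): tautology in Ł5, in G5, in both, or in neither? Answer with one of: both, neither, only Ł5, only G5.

neither

In Ł5: at P = 0, Q = 0 the value is 0 — not a tautology.
In G5: at P = 0, Q = 0 the value is 0 — not a tautology.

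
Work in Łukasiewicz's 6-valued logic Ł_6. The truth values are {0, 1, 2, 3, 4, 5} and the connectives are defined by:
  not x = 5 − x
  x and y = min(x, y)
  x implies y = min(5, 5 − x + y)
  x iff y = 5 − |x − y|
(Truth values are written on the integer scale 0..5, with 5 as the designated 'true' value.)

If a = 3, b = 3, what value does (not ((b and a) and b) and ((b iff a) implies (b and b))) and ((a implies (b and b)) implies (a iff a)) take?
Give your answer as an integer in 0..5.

2

b and a = 3 and 3 = 3
(b and a) and b = 3 and 3 = 3
not ((b and a) and b) = not 3 = 2
b iff a = 3 iff 3 = 5
b and b = 3 and 3 = 3
(b iff a) implies (b and b) = 5 implies 3 = 3
not ((b and a) and b) and ((b iff a) implies (b and b)) = 2 and 3 = 2
b and b = 3 and 3 = 3
a implies (b and b) = 3 implies 3 = 5
a iff a = 3 iff 3 = 5
(a implies (b and b)) implies (a iff a) = 5 implies 5 = 5
(not ((b and a) and b) and ((b iff a) implies (b and b))) and ((a implies (b and b)) implies (a iff a)) = 2 and 5 = 2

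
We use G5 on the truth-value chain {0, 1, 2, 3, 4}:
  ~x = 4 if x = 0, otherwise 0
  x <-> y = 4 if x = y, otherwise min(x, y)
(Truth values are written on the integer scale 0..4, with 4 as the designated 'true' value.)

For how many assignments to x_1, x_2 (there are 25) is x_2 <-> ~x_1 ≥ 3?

value 4: 5 assignments (counts)
value 3: 1 assignment (counts)
value 2: 1 assignment
value 1: 1 assignment
value 0: 17 assignments
So 6 of the 25 assignments meet the threshold.

6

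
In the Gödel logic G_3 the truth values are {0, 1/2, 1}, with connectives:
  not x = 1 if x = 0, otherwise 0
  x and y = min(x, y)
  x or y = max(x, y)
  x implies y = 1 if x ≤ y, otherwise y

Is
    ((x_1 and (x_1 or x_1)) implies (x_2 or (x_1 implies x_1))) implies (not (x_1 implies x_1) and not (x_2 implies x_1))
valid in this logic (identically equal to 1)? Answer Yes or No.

No

Counterexample: take x_1 = 0, x_2 = 0.
x_1 or x_1 = 0 or 0 = 0
x_1 and (x_1 or x_1) = 0 and 0 = 0
x_1 implies x_1 = 0 implies 0 = 1
x_2 or (x_1 implies x_1) = 0 or 1 = 1
(x_1 and (x_1 or x_1)) implies (x_2 or (x_1 implies x_1)) = 0 implies 1 = 1
x_1 implies x_1 = 0 implies 0 = 1
not (x_1 implies x_1) = not 1 = 0
x_2 implies x_1 = 0 implies 0 = 1
not (x_2 implies x_1) = not 1 = 0
not (x_1 implies x_1) and not (x_2 implies x_1) = 0 and 0 = 0
((x_1 and (x_1 or x_1)) implies (x_2 or (x_1 implies x_1))) implies (not (x_1 implies x_1) and not (x_2 implies x_1)) = 1 implies 0 = 0
This gives 0 ≠ 1.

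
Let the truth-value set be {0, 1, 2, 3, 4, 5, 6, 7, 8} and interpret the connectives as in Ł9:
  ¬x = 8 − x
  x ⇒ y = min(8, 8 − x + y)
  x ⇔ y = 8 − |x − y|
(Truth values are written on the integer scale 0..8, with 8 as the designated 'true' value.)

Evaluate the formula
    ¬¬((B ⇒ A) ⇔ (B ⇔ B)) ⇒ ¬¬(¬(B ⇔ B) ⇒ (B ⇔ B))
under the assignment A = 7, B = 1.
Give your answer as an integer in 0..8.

8

B ⇒ A = 1 ⇒ 7 = 8
B ⇔ B = 1 ⇔ 1 = 8
(B ⇒ A) ⇔ (B ⇔ B) = 8 ⇔ 8 = 8
¬((B ⇒ A) ⇔ (B ⇔ B)) = ¬8 = 0
¬¬((B ⇒ A) ⇔ (B ⇔ B)) = ¬0 = 8
B ⇔ B = 1 ⇔ 1 = 8
¬(B ⇔ B) = ¬8 = 0
B ⇔ B = 1 ⇔ 1 = 8
¬(B ⇔ B) ⇒ (B ⇔ B) = 0 ⇒ 8 = 8
¬(¬(B ⇔ B) ⇒ (B ⇔ B)) = ¬8 = 0
¬¬(¬(B ⇔ B) ⇒ (B ⇔ B)) = ¬0 = 8
¬¬((B ⇒ A) ⇔ (B ⇔ B)) ⇒ ¬¬(¬(B ⇔ B) ⇒ (B ⇔ B)) = 8 ⇒ 8 = 8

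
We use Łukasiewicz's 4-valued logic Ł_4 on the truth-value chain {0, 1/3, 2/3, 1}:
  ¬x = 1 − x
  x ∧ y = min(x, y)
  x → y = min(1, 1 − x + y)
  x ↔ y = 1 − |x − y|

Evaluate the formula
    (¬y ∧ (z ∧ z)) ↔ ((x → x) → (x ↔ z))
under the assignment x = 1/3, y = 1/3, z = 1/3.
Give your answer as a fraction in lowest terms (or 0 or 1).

1/3

¬y = ¬1/3 = 2/3
z ∧ z = 1/3 ∧ 1/3 = 1/3
¬y ∧ (z ∧ z) = 2/3 ∧ 1/3 = 1/3
x → x = 1/3 → 1/3 = 1
x ↔ z = 1/3 ↔ 1/3 = 1
(x → x) → (x ↔ z) = 1 → 1 = 1
(¬y ∧ (z ∧ z)) ↔ ((x → x) → (x ↔ z)) = 1/3 ↔ 1 = 1/3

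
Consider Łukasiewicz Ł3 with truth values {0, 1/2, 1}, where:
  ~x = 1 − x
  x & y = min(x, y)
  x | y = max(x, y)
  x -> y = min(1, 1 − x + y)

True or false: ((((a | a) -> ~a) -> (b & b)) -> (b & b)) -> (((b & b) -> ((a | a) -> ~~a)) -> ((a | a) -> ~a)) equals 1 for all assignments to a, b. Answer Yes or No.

Counterexample: take a = 1, b = 1/2.
a | a = 1 | 1 = 1
~a = ~1 = 0
(a | a) -> ~a = 1 -> 0 = 0
b & b = 1/2 & 1/2 = 1/2
((a | a) -> ~a) -> (b & b) = 0 -> 1/2 = 1
b & b = 1/2 & 1/2 = 1/2
(((a | a) -> ~a) -> (b & b)) -> (b & b) = 1 -> 1/2 = 1/2
b & b = 1/2 & 1/2 = 1/2
a | a = 1 | 1 = 1
~a = ~1 = 0
~~a = ~0 = 1
(a | a) -> ~~a = 1 -> 1 = 1
(b & b) -> ((a | a) -> ~~a) = 1/2 -> 1 = 1
a | a = 1 | 1 = 1
~a = ~1 = 0
(a | a) -> ~a = 1 -> 0 = 0
((b & b) -> ((a | a) -> ~~a)) -> ((a | a) -> ~a) = 1 -> 0 = 0
((((a | a) -> ~a) -> (b & b)) -> (b & b)) -> (((b & b) -> ((a | a) -> ~~a)) -> ((a | a) -> ~a)) = 1/2 -> 0 = 1/2
This gives 1/2 ≠ 1.

No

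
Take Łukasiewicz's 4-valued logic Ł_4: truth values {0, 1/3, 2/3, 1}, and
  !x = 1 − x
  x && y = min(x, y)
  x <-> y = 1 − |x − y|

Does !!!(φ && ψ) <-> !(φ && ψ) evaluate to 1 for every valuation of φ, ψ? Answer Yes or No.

φ = 0, ψ = 0 ↦ 1
φ = 0, ψ = 1/3 ↦ 1
φ = 0, ψ = 2/3 ↦ 1
φ = 0, ψ = 1 ↦ 1
φ = 1/3, ψ = 0 ↦ 1
φ = 1/3, ψ = 1/3 ↦ 1
φ = 1/3, ψ = 2/3 ↦ 1
φ = 1/3, ψ = 1 ↦ 1
φ = 2/3, ψ = 0 ↦ 1
φ = 2/3, ψ = 1/3 ↦ 1
φ = 2/3, ψ = 2/3 ↦ 1
φ = 2/3, ψ = 1 ↦ 1
φ = 1, ψ = 0 ↦ 1
φ = 1, ψ = 1/3 ↦ 1
φ = 1, ψ = 2/3 ↦ 1
φ = 1, ψ = 1 ↦ 1
Every assignment gives a value ≥ 1.

Yes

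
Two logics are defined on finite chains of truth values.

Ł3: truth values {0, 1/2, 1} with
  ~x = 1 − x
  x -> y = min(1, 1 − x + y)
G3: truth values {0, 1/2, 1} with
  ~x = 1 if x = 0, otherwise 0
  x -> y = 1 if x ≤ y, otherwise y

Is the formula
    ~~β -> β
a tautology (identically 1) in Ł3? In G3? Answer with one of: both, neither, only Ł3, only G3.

only Ł3

In Ł3: every assignment gives 1 — tautology.
In G3: at β = 1/2 the value is 1/2 — not a tautology.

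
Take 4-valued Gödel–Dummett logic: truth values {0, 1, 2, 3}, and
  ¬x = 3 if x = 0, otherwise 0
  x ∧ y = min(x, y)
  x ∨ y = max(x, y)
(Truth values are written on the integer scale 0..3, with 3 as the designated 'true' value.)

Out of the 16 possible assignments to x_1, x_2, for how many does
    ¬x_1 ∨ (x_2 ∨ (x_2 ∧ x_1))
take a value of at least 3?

x_1 = 0, x_2 = 0 ↦ 3  ≥
x_1 = 0, x_2 = 1 ↦ 3  ≥
x_1 = 0, x_2 = 2 ↦ 3  ≥
x_1 = 0, x_2 = 3 ↦ 3  ≥
x_1 = 1, x_2 = 0 ↦ 0  <
x_1 = 1, x_2 = 1 ↦ 1  <
x_1 = 1, x_2 = 2 ↦ 2  <
x_1 = 1, x_2 = 3 ↦ 3  ≥
x_1 = 2, x_2 = 0 ↦ 0  <
x_1 = 2, x_2 = 1 ↦ 1  <
x_1 = 2, x_2 = 2 ↦ 2  <
x_1 = 2, x_2 = 3 ↦ 3  ≥
x_1 = 3, x_2 = 0 ↦ 0  <
x_1 = 3, x_2 = 1 ↦ 1  <
x_1 = 3, x_2 = 2 ↦ 2  <
x_1 = 3, x_2 = 3 ↦ 3  ≥
So 7 of the 16 assignments meet the threshold.

7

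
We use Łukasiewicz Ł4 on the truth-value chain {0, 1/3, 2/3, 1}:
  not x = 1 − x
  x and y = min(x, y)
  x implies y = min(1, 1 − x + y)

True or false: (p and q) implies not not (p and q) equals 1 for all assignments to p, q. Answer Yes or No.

Yes

p = 0, q = 0 ↦ 1
p = 0, q = 1/3 ↦ 1
p = 0, q = 2/3 ↦ 1
p = 0, q = 1 ↦ 1
p = 1/3, q = 0 ↦ 1
p = 1/3, q = 1/3 ↦ 1
p = 1/3, q = 2/3 ↦ 1
p = 1/3, q = 1 ↦ 1
p = 2/3, q = 0 ↦ 1
p = 2/3, q = 1/3 ↦ 1
p = 2/3, q = 2/3 ↦ 1
p = 2/3, q = 1 ↦ 1
p = 1, q = 0 ↦ 1
p = 1, q = 1/3 ↦ 1
p = 1, q = 2/3 ↦ 1
p = 1, q = 1 ↦ 1
Every assignment gives a value ≥ 1.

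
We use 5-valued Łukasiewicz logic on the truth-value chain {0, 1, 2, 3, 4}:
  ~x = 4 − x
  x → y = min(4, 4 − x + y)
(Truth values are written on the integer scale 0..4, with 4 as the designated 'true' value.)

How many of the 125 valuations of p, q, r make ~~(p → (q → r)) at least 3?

value 4: 105 assignments (counts)
value 3: 10 assignments (counts)
value 2: 6 assignments
value 1: 3 assignments
value 0: 1 assignment
So 115 of the 125 assignments meet the threshold.

115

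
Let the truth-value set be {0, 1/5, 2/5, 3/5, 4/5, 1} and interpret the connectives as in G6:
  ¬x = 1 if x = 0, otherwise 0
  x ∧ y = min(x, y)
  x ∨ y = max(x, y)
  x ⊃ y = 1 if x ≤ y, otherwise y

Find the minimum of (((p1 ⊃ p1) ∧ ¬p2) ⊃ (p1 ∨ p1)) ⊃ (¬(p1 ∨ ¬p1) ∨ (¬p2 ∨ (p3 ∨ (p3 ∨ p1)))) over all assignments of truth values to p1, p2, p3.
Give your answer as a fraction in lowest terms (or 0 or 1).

0

Take p1 = 0, p2 = 1/5, p3 = 0:
p1 ⊃ p1 = 0 ⊃ 0 = 1
¬p2 = ¬1/5 = 0
(p1 ⊃ p1) ∧ ¬p2 = 1 ∧ 0 = 0
p1 ∨ p1 = 0 ∨ 0 = 0
((p1 ⊃ p1) ∧ ¬p2) ⊃ (p1 ∨ p1) = 0 ⊃ 0 = 1
¬p1 = ¬0 = 1
p1 ∨ ¬p1 = 0 ∨ 1 = 1
¬(p1 ∨ ¬p1) = ¬1 = 0
¬p2 = ¬1/5 = 0
p3 ∨ p1 = 0 ∨ 0 = 0
p3 ∨ (p3 ∨ p1) = 0 ∨ 0 = 0
¬p2 ∨ (p3 ∨ (p3 ∨ p1)) = 0 ∨ 0 = 0
¬(p1 ∨ ¬p1) ∨ (¬p2 ∨ (p3 ∨ (p3 ∨ p1))) = 0 ∨ 0 = 0
(((p1 ⊃ p1) ∧ ¬p2) ⊃ (p1 ∨ p1)) ⊃ (¬(p1 ∨ ¬p1) ∨ (¬p2 ∨ (p3 ∨ (p3 ∨ p1)))) = 1 ⊃ 0 = 0
No assignment yields a value below 0, so this is the minimum.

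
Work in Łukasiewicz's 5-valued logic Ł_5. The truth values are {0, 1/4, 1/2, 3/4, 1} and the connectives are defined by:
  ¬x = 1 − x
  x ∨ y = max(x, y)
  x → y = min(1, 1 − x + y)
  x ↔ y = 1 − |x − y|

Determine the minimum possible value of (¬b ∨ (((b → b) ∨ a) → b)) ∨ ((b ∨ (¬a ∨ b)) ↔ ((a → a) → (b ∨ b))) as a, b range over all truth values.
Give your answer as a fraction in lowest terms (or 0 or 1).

Take a = 0, b = 1/2:
¬b = ¬1/2 = 1/2
b → b = 1/2 → 1/2 = 1
(b → b) ∨ a = 1 ∨ 0 = 1
((b → b) ∨ a) → b = 1 → 1/2 = 1/2
¬b ∨ (((b → b) ∨ a) → b) = 1/2 ∨ 1/2 = 1/2
¬a = ¬0 = 1
¬a ∨ b = 1 ∨ 1/2 = 1
b ∨ (¬a ∨ b) = 1/2 ∨ 1 = 1
a → a = 0 → 0 = 1
b ∨ b = 1/2 ∨ 1/2 = 1/2
(a → a) → (b ∨ b) = 1 → 1/2 = 1/2
(b ∨ (¬a ∨ b)) ↔ ((a → a) → (b ∨ b)) = 1 ↔ 1/2 = 1/2
(¬b ∨ (((b → b) ∨ a) → b)) ∨ ((b ∨ (¬a ∨ b)) ↔ ((a → a) → (b ∨ b))) = 1/2 ∨ 1/2 = 1/2
No assignment yields a value below 1/2, so this is the minimum.

1/2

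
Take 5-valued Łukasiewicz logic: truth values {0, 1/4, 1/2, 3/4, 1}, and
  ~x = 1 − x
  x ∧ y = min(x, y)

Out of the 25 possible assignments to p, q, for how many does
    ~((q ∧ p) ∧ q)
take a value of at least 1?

9

value 1: 9 assignments (counts)
value 3/4: 7 assignments
value 1/2: 5 assignments
value 1/4: 3 assignments
value 0: 1 assignment
So 9 of the 25 assignments meet the threshold.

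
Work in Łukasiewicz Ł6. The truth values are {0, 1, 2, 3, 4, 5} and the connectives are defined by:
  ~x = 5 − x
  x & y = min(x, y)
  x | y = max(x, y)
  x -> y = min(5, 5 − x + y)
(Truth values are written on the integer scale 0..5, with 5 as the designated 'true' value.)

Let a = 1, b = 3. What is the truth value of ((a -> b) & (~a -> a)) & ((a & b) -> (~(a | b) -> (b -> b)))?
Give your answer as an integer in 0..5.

2

a -> b = 1 -> 3 = 5
~a = ~1 = 4
~a -> a = 4 -> 1 = 2
(a -> b) & (~a -> a) = 5 & 2 = 2
a & b = 1 & 3 = 1
a | b = 1 | 3 = 3
~(a | b) = ~3 = 2
b -> b = 3 -> 3 = 5
~(a | b) -> (b -> b) = 2 -> 5 = 5
(a & b) -> (~(a | b) -> (b -> b)) = 1 -> 5 = 5
((a -> b) & (~a -> a)) & ((a & b) -> (~(a | b) -> (b -> b))) = 2 & 5 = 2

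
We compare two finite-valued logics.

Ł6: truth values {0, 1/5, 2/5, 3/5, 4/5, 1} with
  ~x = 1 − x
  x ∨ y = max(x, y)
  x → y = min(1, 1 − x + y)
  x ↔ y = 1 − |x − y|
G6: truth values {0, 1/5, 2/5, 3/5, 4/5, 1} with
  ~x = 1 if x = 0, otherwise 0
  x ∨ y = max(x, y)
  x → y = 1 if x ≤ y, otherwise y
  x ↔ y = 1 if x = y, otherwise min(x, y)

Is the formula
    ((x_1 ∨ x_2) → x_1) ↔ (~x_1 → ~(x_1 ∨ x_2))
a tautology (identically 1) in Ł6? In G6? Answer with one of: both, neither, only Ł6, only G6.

only Ł6

In Ł6: every assignment gives 1 — tautology.
In G6: at x_1 = 1/5, x_2 = 2/5 the value is 1/5 — not a tautology.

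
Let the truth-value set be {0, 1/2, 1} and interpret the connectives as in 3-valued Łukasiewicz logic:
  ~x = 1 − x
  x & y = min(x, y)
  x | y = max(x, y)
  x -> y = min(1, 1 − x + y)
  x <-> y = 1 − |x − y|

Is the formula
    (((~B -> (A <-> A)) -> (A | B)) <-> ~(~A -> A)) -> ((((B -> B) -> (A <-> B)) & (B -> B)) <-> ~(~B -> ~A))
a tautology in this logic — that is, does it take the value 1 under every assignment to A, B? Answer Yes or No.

No

Counterexample: take A = 1/2, B = 1/2.
~B = ~1/2 = 1/2
A <-> A = 1/2 <-> 1/2 = 1
~B -> (A <-> A) = 1/2 -> 1 = 1
A | B = 1/2 | 1/2 = 1/2
(~B -> (A <-> A)) -> (A | B) = 1 -> 1/2 = 1/2
~A = ~1/2 = 1/2
~A -> A = 1/2 -> 1/2 = 1
~(~A -> A) = ~1 = 0
((~B -> (A <-> A)) -> (A | B)) <-> ~(~A -> A) = 1/2 <-> 0 = 1/2
B -> B = 1/2 -> 1/2 = 1
A <-> B = 1/2 <-> 1/2 = 1
(B -> B) -> (A <-> B) = 1 -> 1 = 1
B -> B = 1/2 -> 1/2 = 1
((B -> B) -> (A <-> B)) & (B -> B) = 1 & 1 = 1
~B = ~1/2 = 1/2
~A = ~1/2 = 1/2
~B -> ~A = 1/2 -> 1/2 = 1
~(~B -> ~A) = ~1 = 0
(((B -> B) -> (A <-> B)) & (B -> B)) <-> ~(~B -> ~A) = 1 <-> 0 = 0
(((~B -> (A <-> A)) -> (A | B)) <-> ~(~A -> A)) -> ((((B -> B) -> (A <-> B)) & (B -> B)) <-> ~(~B -> ~A)) = 1/2 -> 0 = 1/2
This gives 1/2 ≠ 1.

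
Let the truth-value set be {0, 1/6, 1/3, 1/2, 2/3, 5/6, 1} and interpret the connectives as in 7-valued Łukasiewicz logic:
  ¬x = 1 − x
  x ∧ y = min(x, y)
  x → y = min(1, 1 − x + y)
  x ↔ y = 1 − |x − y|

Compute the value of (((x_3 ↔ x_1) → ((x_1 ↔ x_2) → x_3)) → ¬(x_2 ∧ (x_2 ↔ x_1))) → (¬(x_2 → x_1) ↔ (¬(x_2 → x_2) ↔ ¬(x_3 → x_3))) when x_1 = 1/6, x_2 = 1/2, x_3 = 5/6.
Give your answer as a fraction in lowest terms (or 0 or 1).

5/6

x_3 ↔ x_1 = 5/6 ↔ 1/6 = 1/3
x_1 ↔ x_2 = 1/6 ↔ 1/2 = 2/3
(x_1 ↔ x_2) → x_3 = 2/3 → 5/6 = 1
(x_3 ↔ x_1) → ((x_1 ↔ x_2) → x_3) = 1/3 → 1 = 1
x_2 ↔ x_1 = 1/2 ↔ 1/6 = 2/3
x_2 ∧ (x_2 ↔ x_1) = 1/2 ∧ 2/3 = 1/2
¬(x_2 ∧ (x_2 ↔ x_1)) = ¬1/2 = 1/2
((x_3 ↔ x_1) → ((x_1 ↔ x_2) → x_3)) → ¬(x_2 ∧ (x_2 ↔ x_1)) = 1 → 1/2 = 1/2
x_2 → x_1 = 1/2 → 1/6 = 2/3
¬(x_2 → x_1) = ¬2/3 = 1/3
x_2 → x_2 = 1/2 → 1/2 = 1
¬(x_2 → x_2) = ¬1 = 0
x_3 → x_3 = 5/6 → 5/6 = 1
¬(x_3 → x_3) = ¬1 = 0
¬(x_2 → x_2) ↔ ¬(x_3 → x_3) = 0 ↔ 0 = 1
¬(x_2 → x_1) ↔ (¬(x_2 → x_2) ↔ ¬(x_3 → x_3)) = 1/3 ↔ 1 = 1/3
(((x_3 ↔ x_1) → ((x_1 ↔ x_2) → x_3)) → ¬(x_2 ∧ (x_2 ↔ x_1))) → (¬(x_2 → x_1) ↔ (¬(x_2 → x_2) ↔ ¬(x_3 → x_3))) = 1/2 → 1/3 = 5/6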